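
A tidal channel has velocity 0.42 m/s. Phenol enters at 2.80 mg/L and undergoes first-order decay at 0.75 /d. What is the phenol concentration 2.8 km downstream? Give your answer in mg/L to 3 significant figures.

Travel time t = 2.8 km / 0.42 m/s = 2800/0.42 = 6667 s = 0.07716 d.
First-order decay: C = 2.80·exp(−0.75·0.07716) = 2.80·0.9438 = 2.643 mg/L.

2.64 mg/L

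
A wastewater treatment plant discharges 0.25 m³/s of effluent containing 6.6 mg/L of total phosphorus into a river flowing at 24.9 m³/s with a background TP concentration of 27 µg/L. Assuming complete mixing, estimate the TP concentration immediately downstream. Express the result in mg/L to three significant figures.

27 µg/L = 0.027 mg/L.
Flow-weighted mixing gives C = (0.25·6.6 + 24.9·0.027) / (0.25 + 24.9) = 2.322/25.15 = 0.09234 mg/L.

0.0923 mg/L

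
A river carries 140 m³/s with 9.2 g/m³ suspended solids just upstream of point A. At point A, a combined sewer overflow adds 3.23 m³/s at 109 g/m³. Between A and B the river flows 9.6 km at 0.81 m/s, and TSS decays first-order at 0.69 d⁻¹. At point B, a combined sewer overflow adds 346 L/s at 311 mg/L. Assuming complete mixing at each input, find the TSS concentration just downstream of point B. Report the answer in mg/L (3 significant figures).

After input A: C = (140·9.2 + 3.23·109) / 143.2 = 11.45 mg/L.
Over the 9.6 km reach to input B (t = 1.185e+04 s = 0.1372 d), decay gives C = 11.45·exp(−0.69·0.1372) = 10.42 mg/L.
346 L/s = 0.346 m³/s.
After input B: C = (143.2·10.42 + 0.346·311) / 143.6 = 11.14 mg/L.

11.1 mg/L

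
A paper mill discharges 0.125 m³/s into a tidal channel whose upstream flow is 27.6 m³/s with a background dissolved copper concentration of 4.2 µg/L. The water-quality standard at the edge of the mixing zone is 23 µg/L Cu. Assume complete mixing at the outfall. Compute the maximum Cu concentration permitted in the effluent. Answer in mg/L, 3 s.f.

4.17 mg/L

4.2 µg/L = 0.0042 mg/L.
23 µg/L = 0.023 mg/L.
Mass balance: 0.023·27.73 = 0.125·Cₑ + 27.6·0.0042.
Cₑ = (0.6377 − 0.1159) / 0.125 = 4.174 mg/L.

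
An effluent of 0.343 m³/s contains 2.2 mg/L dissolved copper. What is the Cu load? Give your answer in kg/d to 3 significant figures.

Mass flux = Q·C = 0.343 m³/s × 2.2 g/m³ = 0.7546 g/s.
= 0.7546 g/s × 86.4 = 65.2 kg/d.

65.2 kg/d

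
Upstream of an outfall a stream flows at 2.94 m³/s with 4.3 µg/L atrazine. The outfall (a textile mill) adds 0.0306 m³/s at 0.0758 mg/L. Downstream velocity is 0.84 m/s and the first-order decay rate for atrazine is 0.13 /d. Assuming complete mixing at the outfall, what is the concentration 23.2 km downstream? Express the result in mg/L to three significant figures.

4.3 µg/L = 0.0043 mg/L.
After complete mixing, C₀ = (0.0306·0.0758 + 2.94·0.0043) / 2.971 = 0.005037 mg/L.
Travel time t = 2.32e+04 m / 0.84 m/s = 2.762e+04 s = 0.3197 d.
C = 0.005037·exp(−0.13·0.3197) = 0.005037·0.9593 = 0.004832 mg/L.

0.00483 mg/L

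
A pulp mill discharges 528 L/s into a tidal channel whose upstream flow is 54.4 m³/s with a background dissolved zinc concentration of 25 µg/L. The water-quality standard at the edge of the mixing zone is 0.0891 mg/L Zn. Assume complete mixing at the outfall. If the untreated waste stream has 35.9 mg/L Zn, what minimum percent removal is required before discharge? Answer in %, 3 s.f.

81.4 %

528 L/s = 0.528 m³/s.
25 µg/L = 0.025 mg/L.
Mass balance: 0.0891·54.93 = 0.528·Cₑ + 54.4·0.025.
Cₑ = (4.894 − 1.36) / 0.528 = 6.693 mg/L.
Required removal = 1 − 6.693/35.9 = 81.36 %.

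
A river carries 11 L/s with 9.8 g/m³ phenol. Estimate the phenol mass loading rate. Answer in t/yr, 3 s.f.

11 L/s = 0.011 m³/s.
Mass flux = Q·C = 0.011 m³/s × 9.8 g/m³ = 0.1078 g/s.
= 0.1078 g/s × 31.56 = 3.402 t/yr.

3.40 t/yr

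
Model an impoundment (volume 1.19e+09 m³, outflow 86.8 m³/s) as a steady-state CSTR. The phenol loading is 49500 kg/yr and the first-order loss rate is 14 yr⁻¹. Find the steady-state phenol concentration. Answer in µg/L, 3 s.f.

2.55 µg/L

Outflow Q = 86.8 m³/s × 3.156e+07 s/yr = 2.739e+09 m³/yr.
Steady-state CSTR mass balance: W = Q·C + k·V·C, so C = W/(Q + kV).
Q + kV = 2.739e+09 + 14·1.19e+09 = 1.94e+10 m³/yr.
C = 49500/1.94e+10 = 2.552e-06 kg/m³ = 0.002552 mg/L = 2.552 µg/L.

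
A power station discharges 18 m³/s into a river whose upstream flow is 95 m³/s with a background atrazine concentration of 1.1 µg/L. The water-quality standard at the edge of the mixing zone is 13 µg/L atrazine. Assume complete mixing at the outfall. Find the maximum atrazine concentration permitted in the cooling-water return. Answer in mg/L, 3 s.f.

0.0758 mg/L

1.1 µg/L = 0.0011 mg/L.
13 µg/L = 0.013 mg/L.
Mass balance: 0.013·113 = 18·Cₑ + 95·0.0011.
Cₑ = (1.469 − 0.1045) / 18 = 0.07581 mg/L.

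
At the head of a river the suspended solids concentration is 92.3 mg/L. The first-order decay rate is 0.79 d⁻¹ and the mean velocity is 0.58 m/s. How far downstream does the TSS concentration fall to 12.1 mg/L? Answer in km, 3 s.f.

From C = C₀·e^(−kt), t = ln(C₀/C)/k = ln(92.3/12.1)/0.79 = 2.032/0.79 = 2.572 d.
Distance = v·t = 0.58 m/s × 2.222e+05 s = 1.289e+05 m = 128.9 km.

129 km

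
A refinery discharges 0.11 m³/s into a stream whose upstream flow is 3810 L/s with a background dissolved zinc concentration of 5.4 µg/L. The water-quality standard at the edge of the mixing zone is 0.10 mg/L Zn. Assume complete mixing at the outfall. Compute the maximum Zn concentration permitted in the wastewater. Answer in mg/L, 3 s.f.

3.38 mg/L

3810 L/s = 3.81 m³/s.
5.4 µg/L = 0.0054 mg/L.
Mass balance: 0.1·3.92 = 0.11·Cₑ + 3.81·0.0054.
Cₑ = (0.392 − 0.02057) / 0.11 = 3.377 mg/L.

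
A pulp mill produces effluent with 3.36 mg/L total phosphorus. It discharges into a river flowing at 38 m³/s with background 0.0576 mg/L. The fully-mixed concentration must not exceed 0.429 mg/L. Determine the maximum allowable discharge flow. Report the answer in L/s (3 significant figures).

4820 L/s

Mass balance at complete mixing: C_std·(Q_w + Q_r) = Q_w·C_e + Q_r·C_b.
Rearranging, Q_w = Q_r·(C_std − C_b)/(C_e − C_std) = 38·(0.429 − 0.0576) / (3.36 − 0.429) = 4.815 m³/s.
= 4815 L/s.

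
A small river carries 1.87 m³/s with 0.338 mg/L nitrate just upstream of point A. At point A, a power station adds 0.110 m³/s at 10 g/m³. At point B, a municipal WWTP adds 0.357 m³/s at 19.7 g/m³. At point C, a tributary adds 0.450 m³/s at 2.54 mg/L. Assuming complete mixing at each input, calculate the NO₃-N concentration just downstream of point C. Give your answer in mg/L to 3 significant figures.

After input A: C = (1.87·0.338 + 0.11·10) / 1.98 = 0.8748 mg/L.
After input B: C = (1.98·0.8748 + 0.357·19.7) / 2.337 = 3.751 mg/L.
After input C: C = (2.337·3.751 + 0.45·2.54) / 2.787 = 3.555 mg/L.

3.56 mg/L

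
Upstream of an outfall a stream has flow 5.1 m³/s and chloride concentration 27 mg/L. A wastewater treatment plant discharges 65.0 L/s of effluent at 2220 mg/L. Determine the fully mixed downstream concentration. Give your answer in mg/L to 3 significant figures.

65.0 L/s = 0.065 m³/s.
Conservation of mass across the mixing zone: C = (0.065·2220 + 5.1·27) / (0.065 + 5.1) = 282/5.165 = 54.6 mg/L.

54.6 mg/L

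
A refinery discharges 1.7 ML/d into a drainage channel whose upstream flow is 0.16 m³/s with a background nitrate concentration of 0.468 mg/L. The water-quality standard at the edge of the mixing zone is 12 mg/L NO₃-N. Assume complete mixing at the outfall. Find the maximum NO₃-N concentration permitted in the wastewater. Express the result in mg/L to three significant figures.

106 mg/L

1.7 ML/d = 0.01968 m³/s.
Mass balance: 12·0.1797 = 0.01968·Cₑ + 0.16·0.468.
Cₑ = (2.156 − 0.07488) / 0.01968 = 105.8 mg/L.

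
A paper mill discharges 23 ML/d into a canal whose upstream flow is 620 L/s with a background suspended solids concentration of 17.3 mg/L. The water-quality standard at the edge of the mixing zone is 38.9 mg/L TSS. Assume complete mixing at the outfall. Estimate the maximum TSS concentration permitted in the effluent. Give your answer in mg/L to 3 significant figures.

89.2 mg/L

23 ML/d = 0.2662 m³/s.
620 L/s = 0.62 m³/s.
Mass balance: 38.9·0.8862 = 0.2662·Cₑ + 0.62·17.3.
Cₑ = (34.47 − 10.73) / 0.2662 = 89.21 mg/L.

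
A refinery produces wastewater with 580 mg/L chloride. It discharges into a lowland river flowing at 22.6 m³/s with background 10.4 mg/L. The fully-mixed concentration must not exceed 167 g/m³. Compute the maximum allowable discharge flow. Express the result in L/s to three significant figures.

Mass balance at complete mixing: C_std·(Q_w + Q_r) = Q_w·C_e + Q_r·C_b.
Rearranging, Q_w = Q_r·(C_std − C_b)/(C_e − C_std) = 22.6·(167 − 10.4) / (580 − 167) = 8.569 m³/s.
= 8569 L/s.

8570 L/s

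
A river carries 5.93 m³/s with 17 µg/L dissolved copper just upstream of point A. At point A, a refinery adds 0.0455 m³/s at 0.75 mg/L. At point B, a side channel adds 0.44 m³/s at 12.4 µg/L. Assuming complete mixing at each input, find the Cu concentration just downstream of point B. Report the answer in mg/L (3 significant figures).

0.0219 mg/L

17 µg/L = 0.017 mg/L.
After input A: C = (5.93·0.017 + 0.0455·0.75) / 5.975 = 0.02258 mg/L.
12.4 µg/L = 0.0124 mg/L.
After input B: C = (5.975·0.02258 + 0.44·0.0124) / 6.415 = 0.02188 mg/L.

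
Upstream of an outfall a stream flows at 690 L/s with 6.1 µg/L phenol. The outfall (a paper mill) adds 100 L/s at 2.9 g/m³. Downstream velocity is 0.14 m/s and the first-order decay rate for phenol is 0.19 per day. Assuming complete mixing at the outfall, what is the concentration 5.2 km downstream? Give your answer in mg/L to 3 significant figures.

0.343 mg/L

100 L/s = 0.1 m³/s.
690 L/s = 0.69 m³/s.
6.1 µg/L = 0.0061 mg/L.
After complete mixing, C₀ = (0.1·2.9 + 0.69·0.0061) / 0.79 = 0.3724 mg/L.
Travel time t = 5200 m / 0.14 m/s = 3.714e+04 s = 0.4299 d.
C = 0.3724·exp(−0.19·0.4299) = 0.3724·0.9216 = 0.3432 mg/L.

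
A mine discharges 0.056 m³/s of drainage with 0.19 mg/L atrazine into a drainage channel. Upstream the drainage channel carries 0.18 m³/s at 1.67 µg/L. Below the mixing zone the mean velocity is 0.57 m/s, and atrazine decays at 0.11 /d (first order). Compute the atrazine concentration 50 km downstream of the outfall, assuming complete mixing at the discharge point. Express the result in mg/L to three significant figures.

0.0415 mg/L

1.67 µg/L = 0.00167 mg/L.
After complete mixing, C₀ = (0.056·0.19 + 0.18·0.00167) / 0.236 = 0.04636 mg/L.
Travel time t = 5e+04 m / 0.57 m/s = 8.772e+04 s = 1.015 d.
C = 0.04636·exp(−0.11·1.015) = 0.04636·0.8943 = 0.04146 mg/L.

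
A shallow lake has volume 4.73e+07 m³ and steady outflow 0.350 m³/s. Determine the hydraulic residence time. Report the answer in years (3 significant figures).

Q = 0.350 m³/s × 3.156e+07 s/yr = 1.105e+07 m³/yr.
Hydraulic residence time τ = V/Q = 4.73e+07/1.105e+07 = 4.282 yr.

4.28 yr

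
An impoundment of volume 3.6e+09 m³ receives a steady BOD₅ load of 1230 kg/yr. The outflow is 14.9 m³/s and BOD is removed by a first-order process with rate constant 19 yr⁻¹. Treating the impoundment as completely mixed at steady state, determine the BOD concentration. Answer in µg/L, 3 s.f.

Outflow Q = 14.9 m³/s × 3.156e+07 s/yr = 4.702e+08 m³/yr.
Steady-state CSTR mass balance: W = Q·C + k·V·C, so C = W/(Q + kV).
Q + kV = 4.702e+08 + 19·3.6e+09 = 6.887e+10 m³/yr.
C = 1230/6.887e+10 = 1.786e-08 kg/m³ = 1.786e-05 mg/L = 0.01786 µg/L.

0.0179 µg/L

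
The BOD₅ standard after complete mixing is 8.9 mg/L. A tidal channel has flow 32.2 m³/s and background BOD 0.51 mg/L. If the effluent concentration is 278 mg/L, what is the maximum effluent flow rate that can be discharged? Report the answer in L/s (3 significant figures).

1000 L/s

Mass balance at complete mixing: C_std·(Q_w + Q_r) = Q_w·C_e + Q_r·C_b.
Rearranging, Q_w = Q_r·(C_std − C_b)/(C_e − C_std) = 32.2·(8.9 − 0.51) / (278 − 8.9) = 1.004 m³/s.
= 1004 L/s.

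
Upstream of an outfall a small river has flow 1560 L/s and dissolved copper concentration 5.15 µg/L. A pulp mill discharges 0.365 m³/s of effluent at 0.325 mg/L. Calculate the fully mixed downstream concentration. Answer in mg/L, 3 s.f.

1560 L/s = 1.56 m³/s.
5.15 µg/L = 0.00515 mg/L.
Flow-weighted mixing gives C = (0.365·0.325 + 1.56·0.00515) / (0.365 + 1.56) = 0.1267/1.925 = 0.0658 mg/L.

0.0658 mg/L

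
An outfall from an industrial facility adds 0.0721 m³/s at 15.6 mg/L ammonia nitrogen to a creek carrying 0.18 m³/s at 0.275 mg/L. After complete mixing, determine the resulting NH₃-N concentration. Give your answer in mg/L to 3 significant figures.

Conservation of mass across the mixing zone: C = (0.0721·15.6 + 0.18·0.275) / (0.0721 + 0.18) = 1.174/0.2521 = 4.658 mg/L.

4.66 mg/L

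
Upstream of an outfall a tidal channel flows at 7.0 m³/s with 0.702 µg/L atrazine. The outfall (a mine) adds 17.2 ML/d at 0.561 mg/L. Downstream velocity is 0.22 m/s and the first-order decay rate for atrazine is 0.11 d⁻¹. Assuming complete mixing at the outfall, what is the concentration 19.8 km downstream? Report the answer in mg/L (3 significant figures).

17.2 ML/d = 0.1991 m³/s.
0.702 µg/L = 0.000702 mg/L.
After complete mixing, C₀ = (0.1991·0.561 + 7·0.000702) / 7.199 = 0.0162 mg/L.
Travel time t = 1.98e+04 m / 0.22 m/s = 9e+04 s = 1.042 d.
C = 0.0162·exp(−0.11·1.042) = 0.0162·0.8917 = 0.01444 mg/L.

0.0144 mg/L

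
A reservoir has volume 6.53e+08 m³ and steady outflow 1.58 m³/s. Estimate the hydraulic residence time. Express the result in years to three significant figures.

Q = 1.58 m³/s × 3.156e+07 s/yr = 4.986e+07 m³/yr.
Hydraulic residence time τ = V/Q = 6.53e+08/4.986e+07 = 13.1 yr.

13.1 yr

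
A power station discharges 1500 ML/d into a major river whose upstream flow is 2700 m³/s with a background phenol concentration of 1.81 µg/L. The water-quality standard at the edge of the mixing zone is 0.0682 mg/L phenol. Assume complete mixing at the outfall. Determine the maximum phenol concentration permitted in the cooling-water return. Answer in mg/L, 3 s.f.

1500 ML/d = 17.36 m³/s.
1.81 µg/L = 0.00181 mg/L.
Mass balance: 0.0682·2717 = 17.36·Cₑ + 2700·0.00181.
Cₑ = (185.3 − 4.887) / 17.36 = 10.39 mg/L.

10.4 mg/L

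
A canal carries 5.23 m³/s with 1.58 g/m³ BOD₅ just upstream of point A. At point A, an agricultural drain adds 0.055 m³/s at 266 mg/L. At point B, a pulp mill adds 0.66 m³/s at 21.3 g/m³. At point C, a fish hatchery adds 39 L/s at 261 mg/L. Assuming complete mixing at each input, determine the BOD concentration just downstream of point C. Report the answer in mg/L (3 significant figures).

After input A: C = (5.23·1.58 + 0.055·266) / 5.285 = 4.332 mg/L.
After input B: C = (5.285·4.332 + 0.66·21.3) / 5.945 = 6.216 mg/L.
39 L/s = 0.039 m³/s.
After input C: C = (5.945·6.216 + 0.039·261) / 5.984 = 7.876 mg/L.

7.88 mg/L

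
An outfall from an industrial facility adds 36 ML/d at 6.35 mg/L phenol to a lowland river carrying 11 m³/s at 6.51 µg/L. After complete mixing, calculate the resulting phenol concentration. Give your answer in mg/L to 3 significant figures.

0.238 mg/L

36 ML/d = 0.4167 m³/s.
6.51 µg/L = 0.00651 mg/L.
By mass balance at complete mixing, C = (0.4167·6.35 + 11·0.00651) / (0.4167 + 11) = 2.717/11.42 = 0.238 mg/L.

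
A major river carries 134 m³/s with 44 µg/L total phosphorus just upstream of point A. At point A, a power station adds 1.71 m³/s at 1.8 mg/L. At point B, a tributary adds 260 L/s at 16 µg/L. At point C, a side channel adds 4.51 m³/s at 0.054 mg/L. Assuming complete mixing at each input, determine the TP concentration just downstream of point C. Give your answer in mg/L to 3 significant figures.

0.0656 mg/L

44 µg/L = 0.044 mg/L.
After input A: C = (134·0.044 + 1.71·1.8) / 135.7 = 0.06613 mg/L.
260 L/s = 0.26 m³/s.
16 µg/L = 0.016 mg/L.
After input B: C = (135.7·0.06613 + 0.26·0.016) / 136 = 0.06603 mg/L.
After input C: C = (136·0.06603 + 4.51·0.054) / 140.5 = 0.06564 mg/L.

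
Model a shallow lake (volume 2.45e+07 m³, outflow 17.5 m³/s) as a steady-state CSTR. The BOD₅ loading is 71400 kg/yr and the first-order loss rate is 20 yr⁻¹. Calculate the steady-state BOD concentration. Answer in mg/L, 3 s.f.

0.0685 mg/L

Outflow Q = 17.5 m³/s × 3.156e+07 s/yr = 5.523e+08 m³/yr.
Steady-state CSTR mass balance: W = Q·C + k·V·C, so C = W/(Q + kV).
Q + kV = 5.523e+08 + 20·2.45e+07 = 1.042e+09 m³/yr.
C = 71400/1.042e+09 = 6.851e-05 kg/m³ = 0.06851 mg/L.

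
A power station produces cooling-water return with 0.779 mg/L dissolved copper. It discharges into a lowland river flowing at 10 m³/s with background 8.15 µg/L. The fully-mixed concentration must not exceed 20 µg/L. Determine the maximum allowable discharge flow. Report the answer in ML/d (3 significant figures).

13.5 ML/d

8.15 µg/L = 0.00815 mg/L.
20 µg/L = 0.02 mg/L.
Mass balance at complete mixing: C_std·(Q_w + Q_r) = Q_w·C_e + Q_r·C_b.
Rearranging, Q_w = Q_r·(C_std − C_b)/(C_e − C_std) = 10·(0.02 − 0.00815) / (0.779 − 0.02) = 0.1561 m³/s.
= 13.49 ML/d.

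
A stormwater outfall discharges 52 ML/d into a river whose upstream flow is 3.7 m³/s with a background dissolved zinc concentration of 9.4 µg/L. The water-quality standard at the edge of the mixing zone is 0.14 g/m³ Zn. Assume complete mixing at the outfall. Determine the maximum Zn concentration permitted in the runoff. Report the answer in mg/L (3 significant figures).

0.943 mg/L

52 ML/d = 0.6019 m³/s.
9.4 µg/L = 0.0094 mg/L.
Mass balance: 0.14·4.302 = 0.6019·Cₑ + 3.7·0.0094.
Cₑ = (0.6023 − 0.03478) / 0.6019 = 0.9429 mg/L.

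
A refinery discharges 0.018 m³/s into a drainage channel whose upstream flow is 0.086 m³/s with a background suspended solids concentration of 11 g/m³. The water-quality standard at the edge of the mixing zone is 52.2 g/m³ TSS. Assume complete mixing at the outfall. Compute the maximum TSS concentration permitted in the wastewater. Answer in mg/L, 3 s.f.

249 mg/L

Mass balance: 52.2·0.104 = 0.018·Cₑ + 0.086·11.
Cₑ = (5.429 − 0.946) / 0.018 = 249 mg/L.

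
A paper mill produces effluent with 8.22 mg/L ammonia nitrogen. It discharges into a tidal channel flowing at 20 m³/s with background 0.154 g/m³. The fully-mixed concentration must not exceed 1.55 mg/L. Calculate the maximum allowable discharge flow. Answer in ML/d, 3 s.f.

Mass balance at complete mixing: C_std·(Q_w + Q_r) = Q_w·C_e + Q_r·C_b.
Rearranging, Q_w = Q_r·(C_std − C_b)/(C_e − C_std) = 20·(1.55 − 0.154) / (8.22 − 1.55) = 4.186 m³/s.
= 361.7 ML/d.

362 ML/d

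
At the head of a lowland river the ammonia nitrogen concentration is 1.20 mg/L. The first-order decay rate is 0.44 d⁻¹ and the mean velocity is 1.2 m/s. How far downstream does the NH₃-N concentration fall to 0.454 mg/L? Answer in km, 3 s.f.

From C = C₀·e^(−kt), t = ln(C₀/C)/k = ln(1.20/0.454)/0.44 = 0.972/0.44 = 2.209 d.
Distance = v·t = 1.2 m/s × 1.909e+05 s = 2.29e+05 m = 229 km.

229 km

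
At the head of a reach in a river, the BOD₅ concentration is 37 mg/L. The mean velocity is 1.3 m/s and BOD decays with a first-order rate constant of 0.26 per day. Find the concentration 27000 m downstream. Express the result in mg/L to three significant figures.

34.8 mg/L

Travel time t = 27000 m / 1.3 m/s = 2.7e+04/1.3 = 2.077e+04 s = 0.2404 d.
First-order decay: C = 37·exp(−0.26·0.2404) = 37·0.9394 = 34.76 mg/L.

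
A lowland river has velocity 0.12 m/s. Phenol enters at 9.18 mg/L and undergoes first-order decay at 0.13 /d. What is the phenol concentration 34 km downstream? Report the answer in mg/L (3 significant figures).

Travel time t = 34 km / 0.12 m/s = 3.4e+04/0.12 = 2.833e+05 s = 3.279 d.
First-order decay: C = 9.18·exp(−0.13·3.279) = 9.18·0.6529 = 5.994 mg/L.

5.99 mg/L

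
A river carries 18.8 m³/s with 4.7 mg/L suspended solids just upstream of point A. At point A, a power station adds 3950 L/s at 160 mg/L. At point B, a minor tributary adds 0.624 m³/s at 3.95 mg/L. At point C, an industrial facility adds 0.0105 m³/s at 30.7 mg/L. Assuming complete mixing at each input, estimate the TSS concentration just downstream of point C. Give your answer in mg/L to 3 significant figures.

3950 L/s = 3.95 m³/s.
After input A: C = (18.8·4.7 + 3.95·160) / 22.75 = 31.66 mg/L.
After input B: C = (22.75·31.66 + 0.624·3.95) / 23.37 = 30.92 mg/L.
After input C: C = (23.37·30.92 + 0.0105·30.7) / 23.38 = 30.92 mg/L.

30.9 mg/L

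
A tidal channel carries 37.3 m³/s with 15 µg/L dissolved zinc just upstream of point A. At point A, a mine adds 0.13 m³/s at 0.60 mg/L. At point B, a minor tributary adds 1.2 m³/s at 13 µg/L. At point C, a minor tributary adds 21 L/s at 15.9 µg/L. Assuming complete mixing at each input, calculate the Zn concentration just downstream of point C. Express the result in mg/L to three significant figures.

0.0169 mg/L

15 µg/L = 0.015 mg/L.
After input A: C = (37.3·0.015 + 0.13·0.6) / 37.43 = 0.01703 mg/L.
13 µg/L = 0.013 mg/L.
After input B: C = (37.43·0.01703 + 1.2·0.013) / 38.63 = 0.01691 mg/L.
21 L/s = 0.021 m³/s.
15.9 µg/L = 0.0159 mg/L.
After input C: C = (38.63·0.01691 + 0.021·0.0159) / 38.65 = 0.01691 mg/L.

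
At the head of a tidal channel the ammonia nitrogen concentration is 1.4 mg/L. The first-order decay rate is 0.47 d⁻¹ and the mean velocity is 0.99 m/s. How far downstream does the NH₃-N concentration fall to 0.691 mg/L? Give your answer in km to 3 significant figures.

From C = C₀·e^(−kt), t = ln(C₀/C)/k = ln(1.4/0.691)/0.47 = 0.7061/0.47 = 1.502 d.
Distance = v·t = 0.99 m/s × 1.298e+05 s = 1.285e+05 m = 128.5 km.

129 km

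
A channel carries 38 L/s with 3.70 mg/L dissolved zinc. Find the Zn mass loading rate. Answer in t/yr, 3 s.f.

38 L/s = 0.038 m³/s.
Mass flux = Q·C = 0.038 m³/s × 3.7 g/m³ = 0.1406 g/s.
= 0.1406 g/s × 31.56 = 4.437 t/yr.

4.44 t/yr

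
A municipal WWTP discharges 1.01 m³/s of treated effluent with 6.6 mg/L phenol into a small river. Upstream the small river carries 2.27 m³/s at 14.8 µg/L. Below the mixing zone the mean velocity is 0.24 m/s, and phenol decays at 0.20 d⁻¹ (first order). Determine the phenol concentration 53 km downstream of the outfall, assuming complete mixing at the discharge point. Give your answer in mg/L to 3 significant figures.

1.23 mg/L

14.8 µg/L = 0.0148 mg/L.
After complete mixing, C₀ = (1.01·6.6 + 2.27·0.0148) / 3.28 = 2.043 mg/L.
Travel time t = 5.3e+04 m / 0.24 m/s = 2.208e+05 s = 2.556 d.
C = 2.043·exp(−0.20·2.556) = 2.043·0.5998 = 1.225 mg/L.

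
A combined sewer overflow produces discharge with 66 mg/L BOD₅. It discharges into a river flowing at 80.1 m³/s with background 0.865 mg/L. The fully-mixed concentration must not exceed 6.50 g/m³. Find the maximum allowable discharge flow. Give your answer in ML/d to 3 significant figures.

655 ML/d

Mass balance at complete mixing: C_std·(Q_w + Q_r) = Q_w·C_e + Q_r·C_b.
Rearranging, Q_w = Q_r·(C_std − C_b)/(C_e − C_std) = 80.1·(6.5 − 0.865) / (66 − 6.5) = 7.586 m³/s.
= 655.4 ML/d.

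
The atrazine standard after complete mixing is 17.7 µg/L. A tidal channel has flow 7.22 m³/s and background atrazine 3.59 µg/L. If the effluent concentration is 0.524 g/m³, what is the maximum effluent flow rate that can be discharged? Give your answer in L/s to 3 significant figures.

3.59 µg/L = 0.00359 mg/L.
17.7 µg/L = 0.0177 mg/L.
Mass balance at complete mixing: C_std·(Q_w + Q_r) = Q_w·C_e + Q_r·C_b.
Rearranging, Q_w = Q_r·(C_std − C_b)/(C_e − C_std) = 7.22·(0.0177 − 0.00359) / (0.524 − 0.0177) = 0.2012 m³/s.
= 201.2 L/s.

201 L/s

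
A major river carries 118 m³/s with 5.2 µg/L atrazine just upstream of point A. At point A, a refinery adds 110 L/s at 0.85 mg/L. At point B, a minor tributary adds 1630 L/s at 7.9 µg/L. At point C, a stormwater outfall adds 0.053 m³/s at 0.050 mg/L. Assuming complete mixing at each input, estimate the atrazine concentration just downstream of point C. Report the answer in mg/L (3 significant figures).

0.00603 mg/L

5.2 µg/L = 0.0052 mg/L.
110 L/s = 0.11 m³/s.
After input A: C = (118·0.0052 + 0.11·0.85) / 118.1 = 0.005987 mg/L.
1630 L/s = 1.63 m³/s.
7.9 µg/L = 0.0079 mg/L.
After input B: C = (118.1·0.005987 + 1.63·0.0079) / 119.7 = 0.006013 mg/L.
After input C: C = (119.7·0.006013 + 0.053·0.05) / 119.8 = 0.006032 mg/L.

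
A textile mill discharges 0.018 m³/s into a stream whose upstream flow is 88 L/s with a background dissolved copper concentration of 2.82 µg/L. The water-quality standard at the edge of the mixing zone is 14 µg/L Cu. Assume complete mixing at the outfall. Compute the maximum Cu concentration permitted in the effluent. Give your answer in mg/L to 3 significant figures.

88 L/s = 0.088 m³/s.
2.82 µg/L = 0.00282 mg/L.
14 µg/L = 0.014 mg/L.
Mass balance: 0.014·0.106 = 0.018·Cₑ + 0.088·0.00282.
Cₑ = (0.001484 − 0.0002482) / 0.018 = 0.06866 mg/L.

0.0687 mg/L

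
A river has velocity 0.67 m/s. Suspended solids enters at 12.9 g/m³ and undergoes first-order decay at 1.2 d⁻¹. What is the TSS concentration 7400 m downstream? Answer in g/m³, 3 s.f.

Travel time t = 7400 m / 0.67 m/s = 7400/0.67 = 1.104e+04 s = 0.1278 d.
First-order decay: C = 12.9·exp(−1.2·0.1278) = 12.9·0.8578 = 11.07 g/m³.

11.1 g/m³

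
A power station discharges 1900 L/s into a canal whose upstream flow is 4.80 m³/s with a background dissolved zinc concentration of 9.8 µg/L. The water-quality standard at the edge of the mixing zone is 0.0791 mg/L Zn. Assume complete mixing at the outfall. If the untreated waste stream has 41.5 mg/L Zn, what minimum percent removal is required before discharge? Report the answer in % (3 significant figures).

99.4 %

1900 L/s = 1.9 m³/s.
9.8 µg/L = 0.0098 mg/L.
Mass balance: 0.0791·6.7 = 1.9·Cₑ + 4.8·0.0098.
Cₑ = (0.53 − 0.04704) / 1.9 = 0.2542 mg/L.
Required removal = 1 − 0.2542/41.5 = 99.39 %.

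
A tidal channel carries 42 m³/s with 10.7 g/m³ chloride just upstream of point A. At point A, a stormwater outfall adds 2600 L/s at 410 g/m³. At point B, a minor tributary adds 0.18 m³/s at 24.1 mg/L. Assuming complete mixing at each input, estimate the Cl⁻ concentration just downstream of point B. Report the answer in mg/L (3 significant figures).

33.9 mg/L

2600 L/s = 2.6 m³/s.
After input A: C = (42·10.7 + 2.6·410) / 44.6 = 33.98 mg/L.
After input B: C = (44.6·33.98 + 0.18·24.1) / 44.78 = 33.94 mg/L.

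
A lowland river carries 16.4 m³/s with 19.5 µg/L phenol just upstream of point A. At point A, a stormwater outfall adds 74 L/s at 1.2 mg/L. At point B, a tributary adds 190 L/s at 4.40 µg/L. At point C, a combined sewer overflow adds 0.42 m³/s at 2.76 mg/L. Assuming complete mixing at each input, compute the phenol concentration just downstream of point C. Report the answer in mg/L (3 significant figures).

0.0918 mg/L

19.5 µg/L = 0.0195 mg/L.
74 L/s = 0.074 m³/s.
After input A: C = (16.4·0.0195 + 0.074·1.2) / 16.47 = 0.0248 mg/L.
190 L/s = 0.19 m³/s.
4.40 µg/L = 0.0044 mg/L.
After input B: C = (16.47·0.0248 + 0.19·0.0044) / 16.66 = 0.02457 mg/L.
After input C: C = (16.66·0.02457 + 0.42·2.76) / 17.08 = 0.09182 mg/L.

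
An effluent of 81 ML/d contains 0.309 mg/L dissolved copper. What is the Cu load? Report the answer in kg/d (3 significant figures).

25.0 kg/d

81 ML/d = 0.9375 m³/s.
Mass flux = Q·C = 0.9375 m³/s × 0.309 g/m³ = 0.2897 g/s.
= 0.2897 g/s × 86.4 = 25.03 kg/d.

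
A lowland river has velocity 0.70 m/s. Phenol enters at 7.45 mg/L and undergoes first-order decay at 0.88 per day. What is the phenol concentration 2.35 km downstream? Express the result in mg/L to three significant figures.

Travel time t = 2.35 km / 0.70 m/s = 2350/0.70 = 3357 s = 0.03886 d.
First-order decay: C = 7.45·exp(−0.88·0.03886) = 7.45·0.9664 = 7.2 mg/L.

7.20 mg/L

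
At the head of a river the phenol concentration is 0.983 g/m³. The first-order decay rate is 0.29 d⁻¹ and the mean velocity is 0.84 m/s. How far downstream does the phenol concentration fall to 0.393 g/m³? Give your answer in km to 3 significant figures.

From C = C₀·e^(−kt), t = ln(C₀/C)/k = ln(0.983/0.393)/0.29 = 0.9168/0.29 = 3.161 d.
Distance = v·t = 0.84 m/s × 2.731e+05 s = 2.294e+05 m = 229.4 km.

229 km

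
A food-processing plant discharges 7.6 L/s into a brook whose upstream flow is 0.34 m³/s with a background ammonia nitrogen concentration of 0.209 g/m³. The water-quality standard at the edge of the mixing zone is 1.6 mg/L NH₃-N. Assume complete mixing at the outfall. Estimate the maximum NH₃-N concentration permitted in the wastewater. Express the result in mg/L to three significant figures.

63.8 mg/L

7.6 L/s = 0.0076 m³/s.
Mass balance: 1.6·0.3476 = 0.0076·Cₑ + 0.34·0.209.
Cₑ = (0.5562 − 0.07106) / 0.0076 = 63.83 mg/L.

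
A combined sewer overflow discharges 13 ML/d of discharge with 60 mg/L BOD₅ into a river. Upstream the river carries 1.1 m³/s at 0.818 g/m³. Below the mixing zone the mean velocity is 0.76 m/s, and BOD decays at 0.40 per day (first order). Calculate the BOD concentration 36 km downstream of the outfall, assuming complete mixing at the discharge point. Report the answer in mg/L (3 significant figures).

13 ML/d = 0.1505 m³/s.
After complete mixing, C₀ = (0.1505·60 + 1.1·0.818) / 1.25 = 7.939 mg/L.
Travel time t = 3.6e+04 m / 0.76 m/s = 4.737e+04 s = 0.5482 d.
C = 7.939·exp(−0.40·0.5482) = 7.939·0.8031 = 6.376 mg/L.

6.38 mg/L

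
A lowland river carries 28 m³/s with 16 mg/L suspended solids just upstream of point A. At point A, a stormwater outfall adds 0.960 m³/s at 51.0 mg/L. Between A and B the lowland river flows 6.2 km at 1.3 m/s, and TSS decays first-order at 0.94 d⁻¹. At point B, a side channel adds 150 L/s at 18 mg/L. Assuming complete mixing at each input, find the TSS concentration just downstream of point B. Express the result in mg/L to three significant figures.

After input A: C = (28·16 + 0.96·51) / 28.96 = 17.16 mg/L.
Over the 6.2 km reach to input B (t = 4769 s = 0.0552 d), decay gives C = 17.16·exp(−0.94·0.0552) = 16.29 mg/L.
150 L/s = 0.15 m³/s.
After input B: C = (28.96·16.29 + 0.15·18) / 29.11 = 16.3 mg/L.

16.3 mg/L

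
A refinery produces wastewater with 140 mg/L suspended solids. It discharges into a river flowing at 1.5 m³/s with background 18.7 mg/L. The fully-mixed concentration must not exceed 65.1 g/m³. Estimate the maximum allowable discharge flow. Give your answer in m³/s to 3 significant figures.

Mass balance at complete mixing: C_std·(Q_w + Q_r) = Q_w·C_e + Q_r·C_b.
Rearranging, Q_w = Q_r·(C_std − C_b)/(C_e − C_std) = 1.5·(65.1 − 18.7) / (140 − 65.1) = 0.9292 m³/s.

0.929 m³/s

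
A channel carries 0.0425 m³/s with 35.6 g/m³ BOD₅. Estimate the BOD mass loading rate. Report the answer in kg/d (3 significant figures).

Mass flux = Q·C = 0.0425 m³/s × 35.6 g/m³ = 1.513 g/s.
= 1.513 g/s × 86.4 = 130.7 kg/d.

131 kg/d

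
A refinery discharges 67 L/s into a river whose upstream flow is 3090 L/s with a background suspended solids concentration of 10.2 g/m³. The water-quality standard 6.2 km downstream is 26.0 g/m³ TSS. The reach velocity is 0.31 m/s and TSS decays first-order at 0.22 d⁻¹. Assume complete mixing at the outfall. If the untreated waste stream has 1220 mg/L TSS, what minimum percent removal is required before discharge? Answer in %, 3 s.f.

67 L/s = 0.067 m³/s.
3090 L/s = 3.09 m³/s.
Travel time to the compliance point: t = 6200/0.31 = 2e+04 s = 0.2315 d; decay factor exp(−0.22·0.2315) = 0.9503.
So the concentration just after mixing may be at most 26/0.9503 = 27.36 mg/L.
Mass balance: 27.36·3.157 = 0.067·Cₑ + 3.09·10.2.
Cₑ = (86.37 − 31.52) / 0.067 = 818.7 mg/L.
Required removal = 1 − 818.7/1220 = 32.89 %.

32.9 %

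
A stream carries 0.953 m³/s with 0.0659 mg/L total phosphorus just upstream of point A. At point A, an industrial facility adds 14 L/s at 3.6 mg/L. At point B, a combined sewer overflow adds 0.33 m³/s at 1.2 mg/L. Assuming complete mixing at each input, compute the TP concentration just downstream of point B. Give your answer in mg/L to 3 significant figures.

0.393 mg/L

14 L/s = 0.014 m³/s.
After input A: C = (0.953·0.0659 + 0.014·3.6) / 0.967 = 0.1171 mg/L.
After input B: C = (0.967·0.1171 + 0.33·1.2) / 1.297 = 0.3926 mg/L.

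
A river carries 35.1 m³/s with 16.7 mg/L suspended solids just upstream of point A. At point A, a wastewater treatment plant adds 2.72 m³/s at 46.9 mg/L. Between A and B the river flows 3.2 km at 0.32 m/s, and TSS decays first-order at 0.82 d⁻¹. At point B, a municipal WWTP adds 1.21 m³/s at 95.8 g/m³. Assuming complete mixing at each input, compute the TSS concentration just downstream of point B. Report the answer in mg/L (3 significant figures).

19.6 mg/L

After input A: C = (35.1·16.7 + 2.72·46.9) / 37.82 = 18.87 mg/L.
Over the 3.2 km reach to input B (t = 1e+04 s = 0.1157 d), decay gives C = 18.87·exp(−0.82·0.1157) = 17.16 mg/L.
After input B: C = (37.82·17.16 + 1.21·95.8) / 39.03 = 19.6 mg/L.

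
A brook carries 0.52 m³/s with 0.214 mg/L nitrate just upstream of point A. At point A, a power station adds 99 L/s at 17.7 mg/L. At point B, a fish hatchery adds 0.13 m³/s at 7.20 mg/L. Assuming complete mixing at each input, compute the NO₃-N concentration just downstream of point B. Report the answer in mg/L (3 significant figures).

99 L/s = 0.099 m³/s.
After input A: C = (0.52·0.214 + 0.099·17.7) / 0.619 = 3.011 mg/L.
After input B: C = (0.619·3.011 + 0.13·7.2) / 0.749 = 3.738 mg/L.

3.74 mg/L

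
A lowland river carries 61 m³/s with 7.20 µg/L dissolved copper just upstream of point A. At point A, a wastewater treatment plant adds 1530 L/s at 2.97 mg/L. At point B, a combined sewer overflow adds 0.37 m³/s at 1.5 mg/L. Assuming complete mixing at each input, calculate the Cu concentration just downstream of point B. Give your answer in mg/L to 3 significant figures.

0.0880 mg/L

7.20 µg/L = 0.0072 mg/L.
1530 L/s = 1.53 m³/s.
After input A: C = (61·0.0072 + 1.53·2.97) / 62.53 = 0.07969 mg/L.
After input B: C = (62.53·0.07969 + 0.37·1.5) / 62.9 = 0.08805 mg/L.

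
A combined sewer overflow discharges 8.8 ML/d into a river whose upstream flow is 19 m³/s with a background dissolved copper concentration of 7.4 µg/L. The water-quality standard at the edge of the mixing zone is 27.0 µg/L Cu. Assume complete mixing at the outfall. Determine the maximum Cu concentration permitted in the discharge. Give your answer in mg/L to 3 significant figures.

3.68 mg/L

8.8 ML/d = 0.1019 m³/s.
7.4 µg/L = 0.0074 mg/L.
27.0 µg/L = 0.027 mg/L.
Mass balance: 0.027·19.1 = 0.1019·Cₑ + 19·0.0074.
Cₑ = (0.5157 − 0.1406) / 0.1019 = 3.683 mg/L.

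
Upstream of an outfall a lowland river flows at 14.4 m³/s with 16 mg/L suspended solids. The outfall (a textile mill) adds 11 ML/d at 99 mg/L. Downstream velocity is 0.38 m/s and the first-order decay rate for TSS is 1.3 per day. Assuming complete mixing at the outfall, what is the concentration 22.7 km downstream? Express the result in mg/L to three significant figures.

11 ML/d = 0.1273 m³/s.
After complete mixing, C₀ = (0.1273·99 + 14.4·16) / 14.53 = 16.73 mg/L.
Travel time t = 2.27e+04 m / 0.38 m/s = 5.974e+04 s = 0.6914 d.
C = 16.73·exp(−1.3·0.6914) = 16.73·0.4071 = 6.809 mg/L.

6.81 mg/L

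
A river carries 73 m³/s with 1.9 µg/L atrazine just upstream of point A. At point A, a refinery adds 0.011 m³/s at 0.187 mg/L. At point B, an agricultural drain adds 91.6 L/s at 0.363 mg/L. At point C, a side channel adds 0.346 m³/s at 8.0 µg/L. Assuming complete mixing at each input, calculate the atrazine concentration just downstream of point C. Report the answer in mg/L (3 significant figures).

0.00241 mg/L

1.9 µg/L = 0.0019 mg/L.
After input A: C = (73·0.0019 + 0.011·0.187) / 73.01 = 0.001928 mg/L.
91.6 L/s = 0.0916 m³/s.
After input B: C = (73.01·0.001928 + 0.0916·0.363) / 73.1 = 0.00238 mg/L.
8.0 µg/L = 0.008 mg/L.
After input C: C = (73.1·0.00238 + 0.346·0.008) / 73.45 = 0.002407 mg/L.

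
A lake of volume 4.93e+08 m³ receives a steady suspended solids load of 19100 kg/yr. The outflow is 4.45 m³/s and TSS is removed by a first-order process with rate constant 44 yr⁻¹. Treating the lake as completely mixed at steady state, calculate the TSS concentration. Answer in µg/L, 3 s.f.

0.875 µg/L

Outflow Q = 4.45 m³/s × 3.156e+07 s/yr = 1.404e+08 m³/yr.
Steady-state CSTR mass balance: W = Q·C + k·V·C, so C = W/(Q + kV).
Q + kV = 1.404e+08 + 44·4.93e+08 = 2.183e+10 m³/yr.
C = 19100/2.183e+10 = 8.748e-07 kg/m³ = 0.0008748 mg/L = 0.8748 µg/L.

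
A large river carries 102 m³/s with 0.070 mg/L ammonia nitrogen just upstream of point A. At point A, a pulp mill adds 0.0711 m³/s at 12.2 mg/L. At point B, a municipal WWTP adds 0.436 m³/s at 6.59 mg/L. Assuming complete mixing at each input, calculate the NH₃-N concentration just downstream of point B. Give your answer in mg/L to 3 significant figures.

0.106 mg/L

After input A: C = (102·0.07 + 0.0711·12.2) / 102.1 = 0.07845 mg/L.
After input B: C = (102.1·0.07845 + 0.436·6.59) / 102.5 = 0.1061 mg/L.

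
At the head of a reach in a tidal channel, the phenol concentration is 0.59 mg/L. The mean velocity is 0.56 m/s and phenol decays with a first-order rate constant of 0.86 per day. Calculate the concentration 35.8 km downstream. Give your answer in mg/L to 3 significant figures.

Travel time t = 35.8 km / 0.56 m/s = 3.58e+04/0.56 = 6.393e+04 s = 0.7399 d.
First-order decay: C = 0.59·exp(−0.86·0.7399) = 0.59·0.5292 = 0.3122 mg/L.

0.312 mg/L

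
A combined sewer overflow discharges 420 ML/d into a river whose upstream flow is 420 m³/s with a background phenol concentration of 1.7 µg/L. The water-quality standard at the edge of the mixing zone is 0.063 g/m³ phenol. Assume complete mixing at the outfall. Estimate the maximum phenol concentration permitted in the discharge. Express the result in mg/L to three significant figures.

5.36 mg/L

420 ML/d = 4.861 m³/s.
1.7 µg/L = 0.0017 mg/L.
Mass balance: 0.063·424.9 = 4.861·Cₑ + 420·0.0017.
Cₑ = (26.77 − 0.714) / 4.861 = 5.359 mg/L.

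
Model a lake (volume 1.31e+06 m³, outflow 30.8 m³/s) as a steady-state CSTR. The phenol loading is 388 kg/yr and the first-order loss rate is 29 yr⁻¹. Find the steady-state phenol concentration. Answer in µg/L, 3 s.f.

0.384 µg/L

Outflow Q = 30.8 m³/s × 3.156e+07 s/yr = 9.72e+08 m³/yr.
Steady-state CSTR mass balance: W = Q·C + k·V·C, so C = W/(Q + kV).
Q + kV = 9.72e+08 + 29·1.31e+06 = 1.01e+09 m³/yr.
C = 388/1.01e+09 = 3.842e-07 kg/m³ = 0.0003842 mg/L = 0.3842 µg/L.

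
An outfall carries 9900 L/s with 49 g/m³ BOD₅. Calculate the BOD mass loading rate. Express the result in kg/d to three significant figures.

41900 kg/d

9900 L/s = 9.9 m³/s.
Mass flux = Q·C = 9.9 m³/s × 49 g/m³ = 485.1 g/s.
= 485.1 g/s × 86.4 = 4.191e+04 kg/d.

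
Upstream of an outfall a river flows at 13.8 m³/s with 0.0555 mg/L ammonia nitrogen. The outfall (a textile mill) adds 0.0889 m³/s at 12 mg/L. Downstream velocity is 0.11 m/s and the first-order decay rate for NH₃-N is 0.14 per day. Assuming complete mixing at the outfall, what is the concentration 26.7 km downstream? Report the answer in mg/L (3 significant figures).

0.0890 mg/L

After complete mixing, C₀ = (0.0889·12 + 13.8·0.0555) / 13.89 = 0.132 mg/L.
Travel time t = 2.67e+04 m / 0.11 m/s = 2.427e+05 s = 2.809 d.
C = 0.132·exp(−0.14·2.809) = 0.132·0.6748 = 0.08905 mg/L.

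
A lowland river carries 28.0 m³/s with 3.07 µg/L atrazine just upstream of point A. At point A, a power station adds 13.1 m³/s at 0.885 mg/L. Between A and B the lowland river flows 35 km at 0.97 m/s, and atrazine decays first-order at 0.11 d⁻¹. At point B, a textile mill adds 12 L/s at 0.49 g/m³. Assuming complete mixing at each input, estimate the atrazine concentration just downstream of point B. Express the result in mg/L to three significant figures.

3.07 µg/L = 0.00307 mg/L.
After input A: C = (28·0.00307 + 13.1·0.885) / 41.1 = 0.2842 mg/L.
Over the 35 km reach to input B (t = 3.608e+04 s = 0.4176 d), decay gives C = 0.2842·exp(−0.11·0.4176) = 0.2714 mg/L.
12 L/s = 0.012 m³/s.
After input B: C = (41.1·0.2714 + 0.012·0.49) / 41.11 = 0.2715 mg/L.

0.271 mg/L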